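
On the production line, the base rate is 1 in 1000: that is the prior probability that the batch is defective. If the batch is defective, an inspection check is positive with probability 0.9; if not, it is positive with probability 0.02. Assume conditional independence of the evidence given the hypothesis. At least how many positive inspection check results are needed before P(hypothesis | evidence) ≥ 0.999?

4

Prior odds = 0.001/0.999 = 1/999.
Likelihood ratio of a positive = 0.9/0.02 = 45.
Target odds: 0.999 ÷ 0.001 = 999.
Require 45ⁿ ≥ 999 ÷ (1/999) = 998001.
45³ = 91125 falls short of 998001 but 45⁴ = 4100625 reaches it, so n = 4.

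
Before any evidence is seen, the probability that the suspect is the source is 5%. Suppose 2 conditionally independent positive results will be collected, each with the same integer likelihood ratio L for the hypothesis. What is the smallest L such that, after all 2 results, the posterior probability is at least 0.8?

Prior odds = 0.05/0.95 = 1/19.
Target odds = 0.8/0.2 = 4.
Need L² ≥ 4 ÷ (1/19) = 76.
8² = 64 < 76 ≤ 81 = 9², so L = 9.

9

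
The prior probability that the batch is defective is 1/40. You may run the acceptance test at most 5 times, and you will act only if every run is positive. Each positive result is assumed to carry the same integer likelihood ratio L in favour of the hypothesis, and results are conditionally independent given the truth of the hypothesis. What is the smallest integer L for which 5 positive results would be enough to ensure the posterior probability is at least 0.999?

9

Prior odds = 0.025/0.975 = 1/39.
Target odds = 0.999/0.001 = 999.
Need L⁵ ≥ 999 ÷ (1/39) = 38961.
8⁵ = 32768 < 38961 ≤ 59049 = 9⁵, so L = 9.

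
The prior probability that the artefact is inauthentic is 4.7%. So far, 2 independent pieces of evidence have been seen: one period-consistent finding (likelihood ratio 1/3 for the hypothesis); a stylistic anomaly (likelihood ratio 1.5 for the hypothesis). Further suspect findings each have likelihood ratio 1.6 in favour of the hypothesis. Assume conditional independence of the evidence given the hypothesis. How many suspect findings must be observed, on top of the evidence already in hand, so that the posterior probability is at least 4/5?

Prior odds = 0.047/0.953 = 47/953.
Combined Bayes factor of the evidence already in hand = (1/3) × 1.5 = 0.5.
Odds after that evidence = (47/953) × 0.5 = 47/1906.
Target odds = 0.8/0.2 = 4.
Need 1.6ⁿ ≥ 4 ÷ (47/1906) = 7624/47.
1.6¹⁰ ≈109.951 falls short of 7624/47 but 1.6¹¹ ≈175.922 reaches it, so n = 11.

11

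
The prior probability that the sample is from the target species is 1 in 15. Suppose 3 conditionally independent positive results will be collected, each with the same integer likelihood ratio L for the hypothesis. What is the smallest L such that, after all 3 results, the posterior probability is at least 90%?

Prior odds = (1/15)/(14/15) = 1/14.
Target odds = 0.9/0.1 = 9.
Need L³ ≥ 9 ÷ (1/14) = 126.
5³ = 125 < 126 ≤ 216 = 6³, so L = 6.

6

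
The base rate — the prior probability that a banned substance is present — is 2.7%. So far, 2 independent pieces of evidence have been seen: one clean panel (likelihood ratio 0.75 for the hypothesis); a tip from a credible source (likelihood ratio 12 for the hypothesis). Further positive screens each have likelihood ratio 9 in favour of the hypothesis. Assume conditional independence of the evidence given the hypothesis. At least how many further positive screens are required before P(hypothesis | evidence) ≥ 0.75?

2

Prior odds = 0.027/0.973 = 27/973.
Combined Bayes factor of the evidence already in hand = 0.75 × 12 = 9.
Odds after that evidence = (27/973) × 9 = 243/973.
Target odds = 0.75/0.25 = 3.
Need 9ⁿ ≥ 3 ÷ (243/973) = 973/81.
9¹ = 9 falls short of 973/81 but 9² = 81 reaches it, so n = 2.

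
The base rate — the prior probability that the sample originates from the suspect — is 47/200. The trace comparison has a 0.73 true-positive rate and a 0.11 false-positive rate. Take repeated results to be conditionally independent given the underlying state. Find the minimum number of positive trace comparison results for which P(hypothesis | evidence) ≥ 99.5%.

Prior odds = 0.235/0.765 = 47/153.
Likelihood ratio of a positive result = 0.73/0.11 = 73/11.
Target posterior odds = 0.995/0.005 = 199.
Require (73/11)ⁿ ≥ 199 ÷ (47/153) = 30447/47.
(73/11)³ = 389017/1331 falls short of 30447/47 but (73/11)⁴ = 28398241/14641 reaches it, so n = 4.

4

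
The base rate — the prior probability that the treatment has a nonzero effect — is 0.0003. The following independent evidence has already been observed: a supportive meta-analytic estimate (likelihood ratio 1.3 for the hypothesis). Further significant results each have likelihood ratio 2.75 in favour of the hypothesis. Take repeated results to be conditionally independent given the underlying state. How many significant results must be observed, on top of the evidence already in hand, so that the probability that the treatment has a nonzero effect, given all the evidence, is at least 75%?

9

Prior odds = 0.0003/0.9997 = 3/9997.
Bayes factor of the evidence already in hand = 1.3.
Odds after that evidence = (3/9997) × 1.3 = 3/7690.
Target odds = 0.75/0.25 = 3.
Need 2.75ⁿ ≥ 3 ÷ (3/7690) = 7690.
2.75⁸ = 214358881/65536 falls short of 7690 but 2.75⁹ ≈8994.86 reaches it, so n = 9.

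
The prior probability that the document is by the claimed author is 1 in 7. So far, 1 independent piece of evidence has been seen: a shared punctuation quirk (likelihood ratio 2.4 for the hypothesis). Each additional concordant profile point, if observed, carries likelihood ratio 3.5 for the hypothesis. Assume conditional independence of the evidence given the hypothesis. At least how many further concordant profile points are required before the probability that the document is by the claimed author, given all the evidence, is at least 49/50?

Prior odds = (1/7)/(6/7) = 1/6.
Bayes factor of the evidence already in hand = 2.4.
Odds after that evidence = (1/6) × 2.4 = 0.4.
Target odds = 0.98/0.02 = 49.
Need 3.5ⁿ ≥ 49 ÷ 0.4 = 122.5.
3.5³ = 42.875 falls short of 122.5 but 3.5⁴ = 150.0625 reaches it, so n = 4.

4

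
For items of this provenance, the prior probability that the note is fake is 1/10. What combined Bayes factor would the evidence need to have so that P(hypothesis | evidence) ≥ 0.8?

36

Prior odds = 0.1/0.9 = 1/9.
Target odds = 0.8/0.2 = 4.
Required Bayes factor = 4 ÷ (1/9) = 36.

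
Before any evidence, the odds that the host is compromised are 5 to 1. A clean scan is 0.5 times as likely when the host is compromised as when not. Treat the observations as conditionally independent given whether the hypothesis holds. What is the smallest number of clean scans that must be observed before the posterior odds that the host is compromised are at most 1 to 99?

Prior odds = 5.
Likelihood ratio per clean scan = 0.5.
Target odds = 1/99.
Need 5 × 0.5ⁿ ≤ 1/99, i.e. 0.5ⁿ ≤ 1/495.
0.5⁸ = 0.00390625 is still above 1/495 but 0.5⁹ = 0.001953125 is at or below it, so n = 9.

9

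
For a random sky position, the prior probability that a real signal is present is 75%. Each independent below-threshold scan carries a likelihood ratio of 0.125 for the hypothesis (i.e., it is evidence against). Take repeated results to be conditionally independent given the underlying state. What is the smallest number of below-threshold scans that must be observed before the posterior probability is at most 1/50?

Prior odds: 0.75 ÷ 0.25 = 3.
Likelihood ratio per below-threshold scan = 0.125.
Target odds: 0.02 ÷ 0.98 = 1/49.
Require 0.125ⁿ ≤ 1/49 ÷ 3 = 1/147.
0.125² = 0.015625 is still above 1/147 but 0.125³ = 0.001953125 is at or below it, so n = 3.

3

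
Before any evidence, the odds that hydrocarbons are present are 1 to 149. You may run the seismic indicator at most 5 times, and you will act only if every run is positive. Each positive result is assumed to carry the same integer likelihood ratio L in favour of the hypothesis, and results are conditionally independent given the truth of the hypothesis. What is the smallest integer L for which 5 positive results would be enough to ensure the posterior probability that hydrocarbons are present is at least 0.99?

7

Prior odds = 1/149.
Target odds = 0.99/0.01 = 99.
Need L⁵ ≥ 99 ÷ (1/149) = 14751.
6⁵ = 7776 < 14751 ≤ 16807 = 7⁵, so L = 7.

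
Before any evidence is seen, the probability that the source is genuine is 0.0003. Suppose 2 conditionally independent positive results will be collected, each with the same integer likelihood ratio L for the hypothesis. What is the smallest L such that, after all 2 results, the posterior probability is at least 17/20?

Prior odds = 0.0003/0.9997 = 3/9997.
Target odds = 0.85/0.15 = 17/3.
Need L² ≥ 17/3 ÷ (3/9997) = 169949/9.
137² = 18769 < 169949/9 ≤ 19044 = 138², so L = 138.

138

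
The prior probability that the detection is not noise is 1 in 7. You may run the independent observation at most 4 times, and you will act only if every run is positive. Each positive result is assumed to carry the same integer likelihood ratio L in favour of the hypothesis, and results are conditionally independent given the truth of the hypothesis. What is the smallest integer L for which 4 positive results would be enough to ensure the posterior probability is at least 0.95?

4

Prior odds = (1/7)/(6/7) = 1/6.
Target odds = 0.95/0.05 = 19.
Need L⁴ ≥ 19 ÷ (1/6) = 114.
3⁴ = 81 < 114 ≤ 256 = 4⁴, so L = 4.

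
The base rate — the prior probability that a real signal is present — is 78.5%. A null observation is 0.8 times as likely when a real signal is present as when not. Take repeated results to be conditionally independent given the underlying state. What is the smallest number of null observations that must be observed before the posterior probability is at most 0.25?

11

Prior odds = 0.785/0.215 = 157/43.
Likelihood ratio per null observation = 0.8.
Target posterior odds = 0.25/0.75 = 1/3.
Need (157/43) × 0.8ⁿ ≤ 1/3, i.e. 0.8ⁿ ≤ 43/471.
0.8¹⁰ = 1048576/9765625 is still above 43/471 but 0.8¹¹ = 4194304/48828125 is at or below it, so n = 11.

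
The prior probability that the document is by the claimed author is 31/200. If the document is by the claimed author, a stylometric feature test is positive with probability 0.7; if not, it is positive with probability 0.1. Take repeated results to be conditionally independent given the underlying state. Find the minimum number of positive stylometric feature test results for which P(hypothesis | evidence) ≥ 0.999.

Prior odds = 0.155/0.845 = 31/169.
Likelihood ratio of a positive = 0.7/0.1 = 7.
Target posterior odds = 0.999/0.001 = 999.
Require 7ⁿ ≥ 999 ÷ (31/169) = 168831/31.
7⁴ = 2401 falls short of 168831/31 but 7⁵ = 16807 reaches it, so n = 5.

5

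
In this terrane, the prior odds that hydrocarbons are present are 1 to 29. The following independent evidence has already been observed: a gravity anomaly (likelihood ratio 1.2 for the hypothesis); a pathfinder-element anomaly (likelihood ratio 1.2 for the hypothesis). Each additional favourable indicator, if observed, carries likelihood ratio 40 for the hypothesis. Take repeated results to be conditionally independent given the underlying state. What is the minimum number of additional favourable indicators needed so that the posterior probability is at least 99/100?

3

Prior odds = 1/29.
Combined Bayes factor of the evidence already in hand = 1.2 × 1.2 = 1.44.
Odds after that evidence = (1/29) × 1.44 = 36/725.
Target odds = 0.99/0.01 = 99.
Need 40ⁿ ≥ 99 ÷ (36/725) = 1993.75.
40² = 1600 falls short of 1993.75 but 40³ = 64000 reaches it, so n = 3.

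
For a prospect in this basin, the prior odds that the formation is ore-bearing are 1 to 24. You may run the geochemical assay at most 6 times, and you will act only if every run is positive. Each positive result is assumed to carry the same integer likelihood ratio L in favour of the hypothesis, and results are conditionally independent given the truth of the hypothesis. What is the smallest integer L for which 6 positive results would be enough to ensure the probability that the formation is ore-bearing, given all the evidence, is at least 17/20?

Prior odds = 1/24.
Target odds = 0.85/0.15 = 17/3.
Need L⁶ ≥ 17/3 ÷ (1/24) = 136.
2⁶ = 64 < 136 ≤ 729 = 3⁶, so L = 3.

3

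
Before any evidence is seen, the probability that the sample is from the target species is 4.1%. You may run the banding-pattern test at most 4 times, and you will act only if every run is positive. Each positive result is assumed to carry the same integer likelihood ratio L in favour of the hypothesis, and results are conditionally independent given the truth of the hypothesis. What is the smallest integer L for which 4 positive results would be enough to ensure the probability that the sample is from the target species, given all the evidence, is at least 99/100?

7

Prior odds = 0.041/0.959 = 41/959.
Target odds = 0.99/0.01 = 99.
Need L⁴ ≥ 99 ÷ (41/959) = 94941/41.
6⁴ = 1296 < 94941/41 ≤ 2401 = 7⁴, so L = 7.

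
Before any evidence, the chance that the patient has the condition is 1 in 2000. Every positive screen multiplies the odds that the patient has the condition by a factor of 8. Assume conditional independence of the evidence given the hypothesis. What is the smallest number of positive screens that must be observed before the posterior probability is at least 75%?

Prior odds = 0.0005/0.9995 = 1/1999.
Likelihood ratio per positive screen = 8.
Target odds: 0.75 ÷ 0.25 = 3.
Need (1/1999) × 8ⁿ ≥ 3, i.e. 8ⁿ ≥ 5997.
8⁴ = 4096 falls short of 5997 but 8⁵ = 32768 reaches it, so n = 5.

5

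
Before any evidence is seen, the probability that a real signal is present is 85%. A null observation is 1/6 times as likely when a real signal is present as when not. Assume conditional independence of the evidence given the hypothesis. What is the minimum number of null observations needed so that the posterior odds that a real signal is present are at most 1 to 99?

Prior odds: 0.85 ÷ 0.15 = 17/3.
Likelihood ratio per null observation = 1/6.
Target odds = 1/99.
Need (17/3) × (1/6)ⁿ ≤ 1/99, i.e. (1/6)ⁿ ≤ 1/561.
(1/6)³ = 1/216 is still above 1/561 but (1/6)⁴ = 1/1296 is at or below it, so n = 4.

4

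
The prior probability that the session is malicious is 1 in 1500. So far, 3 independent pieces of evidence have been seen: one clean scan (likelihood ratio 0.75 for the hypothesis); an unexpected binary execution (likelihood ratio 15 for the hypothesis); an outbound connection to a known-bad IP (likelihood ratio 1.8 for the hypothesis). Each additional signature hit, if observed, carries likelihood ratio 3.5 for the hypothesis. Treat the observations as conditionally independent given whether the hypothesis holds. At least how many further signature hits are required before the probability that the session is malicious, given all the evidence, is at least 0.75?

5

Prior odds = (1/1500)/(1499/1500) = 1/1499.
Combined Bayes factor of the evidence already in hand = 0.75 × 15 × 1.8 = 20.25.
Odds after that evidence = (1/1499) × 20.25 = 81/5996.
Target odds = 0.75/0.25 = 3.
Need 3.5ⁿ ≥ 3 ÷ (81/5996) = 5996/27.
3.5⁴ = 150.0625 falls short of 5996/27 but 3.5⁵ = 525.21875 reaches it, so n = 5.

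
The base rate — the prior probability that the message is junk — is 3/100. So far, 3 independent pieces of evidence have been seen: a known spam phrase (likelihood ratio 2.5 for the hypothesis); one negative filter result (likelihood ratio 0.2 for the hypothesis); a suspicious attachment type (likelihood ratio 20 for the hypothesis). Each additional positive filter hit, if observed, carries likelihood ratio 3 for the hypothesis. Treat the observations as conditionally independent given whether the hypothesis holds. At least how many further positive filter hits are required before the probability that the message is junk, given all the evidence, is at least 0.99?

6

Prior odds = 0.03/0.97 = 3/97.
Combined Bayes factor of the evidence already in hand = 2.5 × 0.2 × 20 = 10.
Odds after that evidence = (3/97) × 10 = 30/97.
Target odds = 0.99/0.01 = 99.
Need 3ⁿ ≥ 99 ÷ (30/97) = 320.1.
3⁵ = 243 falls short of 320.1 but 3⁶ = 729 reaches it, so n = 6.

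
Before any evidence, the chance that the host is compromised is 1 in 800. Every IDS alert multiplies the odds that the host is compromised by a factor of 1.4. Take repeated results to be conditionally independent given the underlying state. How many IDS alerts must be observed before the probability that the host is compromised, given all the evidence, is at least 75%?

24

Prior odds = 0.00125/0.99875 = 1/799.
Likelihood ratio per IDS alert = 1.4.
Target posterior odds = 0.75/0.25 = 3.
Need (1/799) × 1.4ⁿ ≥ 3, i.e. 1.4ⁿ ≥ 2397.
1.4²³ ≈2295.86 falls short of 2397 but 1.4²⁴ ≈3214.2 reaches it, so n = 24.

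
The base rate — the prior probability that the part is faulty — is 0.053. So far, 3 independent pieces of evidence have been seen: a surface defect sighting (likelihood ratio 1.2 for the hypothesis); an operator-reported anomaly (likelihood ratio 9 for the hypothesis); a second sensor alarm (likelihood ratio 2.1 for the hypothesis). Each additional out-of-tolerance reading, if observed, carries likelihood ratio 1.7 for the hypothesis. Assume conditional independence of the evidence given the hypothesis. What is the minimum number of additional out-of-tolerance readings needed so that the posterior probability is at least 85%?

Prior odds = 0.053/0.947 = 53/947.
Combined Bayes factor of the evidence already in hand = 1.2 × 9 × 2.1 = 22.68.
Odds after that evidence = (53/947) × 22.68 = 30051/23675.
Target odds = 0.85/0.15 = 17/3.
Need 1.7ⁿ ≥ 17/3 ÷ (30051/23675) = 402475/90153.
1.7² = 2.89 falls short of 402475/90153 but 1.7³ = 4.913 reaches it, so n = 3.

3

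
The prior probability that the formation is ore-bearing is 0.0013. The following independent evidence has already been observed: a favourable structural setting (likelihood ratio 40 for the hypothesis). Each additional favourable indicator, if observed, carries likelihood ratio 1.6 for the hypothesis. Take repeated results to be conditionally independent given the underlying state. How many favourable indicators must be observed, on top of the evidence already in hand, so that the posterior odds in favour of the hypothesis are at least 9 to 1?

11

Prior odds = 0.0013/0.9987 = 13/9987.
Bayes factor of the evidence already in hand = 40.
Odds after that evidence = (13/9987) × 40 = 520/9987.
Target odds = 9.
Need 1.6ⁿ ≥ 9 ÷ (520/9987) = 89883/520.
1.6¹⁰ ≈109.951 falls short of 89883/520 but 1.6¹¹ ≈175.922 reaches it, so n = 11.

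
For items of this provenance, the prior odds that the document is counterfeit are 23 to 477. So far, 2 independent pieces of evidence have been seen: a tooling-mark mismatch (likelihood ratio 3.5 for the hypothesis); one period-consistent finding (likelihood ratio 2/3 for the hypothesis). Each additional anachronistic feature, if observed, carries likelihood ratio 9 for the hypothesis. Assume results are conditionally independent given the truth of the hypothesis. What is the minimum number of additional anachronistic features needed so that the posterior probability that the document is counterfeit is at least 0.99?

Prior odds = 23/477.
Combined Bayes factor of the evidence already in hand = 3.5 × (2/3) = 7/3.
Odds after that evidence = (23/477) × 7/3 = 161/1431.
Target odds = 0.99/0.01 = 99.
Need 9ⁿ ≥ 99 ÷ (161/1431) = 141669/161.
9³ = 729 falls short of 141669/161 but 9⁴ = 6561 reaches it, so n = 4.

4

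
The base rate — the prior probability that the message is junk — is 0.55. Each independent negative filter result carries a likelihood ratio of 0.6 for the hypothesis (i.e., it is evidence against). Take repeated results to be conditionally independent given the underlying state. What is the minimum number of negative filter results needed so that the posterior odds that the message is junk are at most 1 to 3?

Prior odds = 0.55/0.45 = 11/9.
Likelihood ratio per negative filter result = 0.6.
Target odds = 1/3.
Require 0.6ⁿ ≤ 1/3 ÷ (11/9) = 3/11.
0.6² = 0.36 is still above 3/11 but 0.6³ = 0.216 is at or below it, so n = 3.

3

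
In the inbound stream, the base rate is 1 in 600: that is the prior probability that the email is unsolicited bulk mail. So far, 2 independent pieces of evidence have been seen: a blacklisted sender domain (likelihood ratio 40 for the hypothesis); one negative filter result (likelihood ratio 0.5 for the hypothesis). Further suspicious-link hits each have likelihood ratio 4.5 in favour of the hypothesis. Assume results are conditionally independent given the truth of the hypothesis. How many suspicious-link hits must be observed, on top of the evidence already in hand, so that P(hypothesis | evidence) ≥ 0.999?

Prior odds = (1/600)/(599/600) = 1/599.
Combined Bayes factor of the evidence already in hand = 40 × 0.5 = 20.
Odds after that evidence = (1/599) × 20 = 20/599.
Target odds = 0.999/0.001 = 999.
Need 4.5ⁿ ≥ 999 ÷ (20/599) = 29920.05.
4.5⁶ = 8303.765625 falls short of 29920.05 but 4.5⁷ = 4782969/128 reaches it, so n = 7.

7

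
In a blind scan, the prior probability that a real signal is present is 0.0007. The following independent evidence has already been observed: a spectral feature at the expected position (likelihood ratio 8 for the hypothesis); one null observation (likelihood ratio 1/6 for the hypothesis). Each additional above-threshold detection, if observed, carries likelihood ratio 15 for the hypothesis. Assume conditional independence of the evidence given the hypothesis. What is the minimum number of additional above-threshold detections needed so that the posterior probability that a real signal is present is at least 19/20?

4

Prior odds = 0.0007/0.9993 = 7/9993.
Combined Bayes factor of the evidence already in hand = 8 × (1/6) = 4/3.
Odds after that evidence = (7/9993) × 4/3 = 28/29979.
Target odds = 0.95/0.05 = 19.
Need 15ⁿ ≥ 19 ÷ (28/29979) = 569601/28.
15³ = 3375 falls short of 569601/28 but 15⁴ = 50625 reaches it, so n = 4.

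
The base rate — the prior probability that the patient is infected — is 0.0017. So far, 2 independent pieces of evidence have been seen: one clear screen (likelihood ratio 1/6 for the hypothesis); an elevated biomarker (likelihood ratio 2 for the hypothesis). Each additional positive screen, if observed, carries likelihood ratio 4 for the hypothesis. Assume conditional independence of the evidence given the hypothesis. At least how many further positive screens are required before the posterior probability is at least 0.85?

Prior odds = 0.0017/0.9983 = 17/9983.
Combined Bayes factor of the evidence already in hand = (1/6) × 2 = 1/3.
Odds after that evidence = (17/9983) × 1/3 = 17/29949.
Target odds = 0.85/0.15 = 17/3.
Need 4ⁿ ≥ 17/3 ÷ (17/29949) = 9983.
4⁶ = 4096 falls short of 9983 but 4⁷ = 16384 reaches it, so n = 7.

7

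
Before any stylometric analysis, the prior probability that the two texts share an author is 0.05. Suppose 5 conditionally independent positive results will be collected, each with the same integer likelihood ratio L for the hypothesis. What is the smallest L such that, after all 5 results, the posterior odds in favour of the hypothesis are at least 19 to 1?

4

Prior odds = 0.05/0.95 = 1/19.
Target odds = 19.
Need L⁵ ≥ 19 ÷ (1/19) = 361.
3⁵ = 243 < 361 ≤ 1024 = 4⁵, so L = 4.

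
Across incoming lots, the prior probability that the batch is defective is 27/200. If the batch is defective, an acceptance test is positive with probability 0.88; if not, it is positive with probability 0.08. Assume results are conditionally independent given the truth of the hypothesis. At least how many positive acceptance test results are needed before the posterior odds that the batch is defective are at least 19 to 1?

Prior odds: 0.135 ÷ 0.865 = 27/173.
Likelihood ratio of a positive = 0.88/0.08 = 11.
Target odds = 19.
Require 11ⁿ ≥ 19 ÷ (27/173) = 3287/27.
11² = 121 falls short of 3287/27 but 11³ = 1331 reaches it, so n = 3.

3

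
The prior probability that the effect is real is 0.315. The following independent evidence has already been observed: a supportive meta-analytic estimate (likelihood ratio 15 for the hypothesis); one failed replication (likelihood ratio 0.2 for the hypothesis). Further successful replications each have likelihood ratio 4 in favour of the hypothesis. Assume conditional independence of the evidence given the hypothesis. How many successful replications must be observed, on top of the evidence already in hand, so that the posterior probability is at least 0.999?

Prior odds = 0.315/0.685 = 63/137.
Combined Bayes factor of the evidence already in hand = 15 × 0.2 = 3.
Odds after that evidence = (63/137) × 3 = 189/137.
Target odds = 0.999/0.001 = 999.
Need 4ⁿ ≥ 999 ÷ (189/137) = 5069/7.
4⁴ = 256 falls short of 5069/7 but 4⁵ = 1024 reaches it, so n = 5.

5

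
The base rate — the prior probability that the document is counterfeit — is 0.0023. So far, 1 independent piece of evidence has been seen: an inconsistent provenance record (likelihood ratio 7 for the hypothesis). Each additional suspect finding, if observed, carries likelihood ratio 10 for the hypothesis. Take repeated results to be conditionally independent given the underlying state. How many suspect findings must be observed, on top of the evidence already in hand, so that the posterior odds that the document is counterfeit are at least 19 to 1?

Prior odds = 0.0023/0.9977 = 23/9977.
Bayes factor of the evidence already in hand = 7.
Odds after that evidence = (23/9977) × 7 = 161/9977.
Target odds = 19.
Need 10ⁿ ≥ 19 ÷ (161/9977) = 189563/161.
10³ = 1000 falls short of 189563/161 but 10⁴ = 10000 reaches it, so n = 4.

4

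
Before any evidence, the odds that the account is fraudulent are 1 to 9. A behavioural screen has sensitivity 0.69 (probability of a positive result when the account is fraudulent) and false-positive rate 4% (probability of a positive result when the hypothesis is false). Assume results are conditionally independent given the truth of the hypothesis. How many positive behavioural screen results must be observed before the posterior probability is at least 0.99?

3

Prior odds = 1/9.
Likelihood ratio of a positive result = 0.69/0.04 = 17.25.
Target odds: 0.99 ÷ 0.01 = 99.
Need (1/9) × 17.25ⁿ ≥ 99, i.e. 17.25ⁿ ≥ 891.
17.25² = 297.5625 falls short of 891 but 17.25³ = 5132.953125 reaches it, so n = 3.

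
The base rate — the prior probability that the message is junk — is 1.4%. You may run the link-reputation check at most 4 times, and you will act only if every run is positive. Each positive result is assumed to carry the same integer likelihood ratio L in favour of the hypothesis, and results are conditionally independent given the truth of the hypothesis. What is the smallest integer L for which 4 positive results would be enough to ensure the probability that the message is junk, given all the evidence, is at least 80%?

Prior odds = 0.014/0.986 = 7/493.
Target odds = 0.8/0.2 = 4.
Need L⁴ ≥ 4 ÷ (7/493) = 1972/7.
4⁴ = 256 < 1972/7 ≤ 625 = 5⁴, so L = 5.

5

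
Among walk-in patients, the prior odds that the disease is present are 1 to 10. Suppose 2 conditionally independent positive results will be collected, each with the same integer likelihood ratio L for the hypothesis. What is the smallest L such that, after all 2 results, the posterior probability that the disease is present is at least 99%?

32

Prior odds = 0.1.
Target odds = 0.99/0.01 = 99.
Need L² ≥ 99 ÷ 0.1 = 990.
31² = 961 < 990 ≤ 1024 = 32², so L = 32.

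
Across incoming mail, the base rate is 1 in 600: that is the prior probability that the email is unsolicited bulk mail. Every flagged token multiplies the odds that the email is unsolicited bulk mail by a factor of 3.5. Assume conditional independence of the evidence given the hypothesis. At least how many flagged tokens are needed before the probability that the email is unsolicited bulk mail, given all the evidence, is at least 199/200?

Prior odds = (1/600)/(599/600) = 1/599.
Likelihood ratio per flagged token = 3.5.
Target posterior odds = 0.995/0.005 = 199.
Need (1/599) × 3.5ⁿ ≥ 199, i.e. 3.5ⁿ ≥ 119201.
3.5⁹ = 40353607/512 falls short of 119201 but 3.5¹⁰ = 282475249/1024 reaches it, so n = 10.

10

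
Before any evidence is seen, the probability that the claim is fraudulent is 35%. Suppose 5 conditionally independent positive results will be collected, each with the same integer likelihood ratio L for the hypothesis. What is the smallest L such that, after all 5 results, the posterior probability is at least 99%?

3

Prior odds = 0.35/0.65 = 7/13.
Target odds = 0.99/0.01 = 99.
Need L⁵ ≥ 99 ÷ (7/13) = 1287/7.
2⁵ = 32 < 1287/7 ≤ 243 = 3⁵, so L = 3.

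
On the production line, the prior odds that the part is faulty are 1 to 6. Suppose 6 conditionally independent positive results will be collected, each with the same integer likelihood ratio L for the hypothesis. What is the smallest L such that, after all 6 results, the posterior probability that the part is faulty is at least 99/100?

Prior odds = 1/6.
Target odds = 0.99/0.01 = 99.
Need L⁶ ≥ 99 ÷ (1/6) = 594.
2⁶ = 64 < 594 ≤ 729 = 3⁶, so L = 3.

3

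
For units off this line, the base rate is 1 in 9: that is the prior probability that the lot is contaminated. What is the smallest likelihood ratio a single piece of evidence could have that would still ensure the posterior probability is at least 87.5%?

56

Prior odds = (1/9)/(8/9) = 0.125.
Target odds = 0.875/0.125 = 7.
Required Bayes factor = 7 ÷ 0.125 = 56.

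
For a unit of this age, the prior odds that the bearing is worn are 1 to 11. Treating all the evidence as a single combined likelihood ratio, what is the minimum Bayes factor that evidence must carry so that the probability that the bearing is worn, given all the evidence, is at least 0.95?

Prior odds = 1/11.
Target odds = 0.95/0.05 = 19.
Required Bayes factor = 19 ÷ (1/11) = 209.

209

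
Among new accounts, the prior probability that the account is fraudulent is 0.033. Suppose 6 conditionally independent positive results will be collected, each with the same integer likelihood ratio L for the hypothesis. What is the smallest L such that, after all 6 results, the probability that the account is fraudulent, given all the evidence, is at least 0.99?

4

Prior odds = 0.033/0.967 = 33/967.
Target odds = 0.99/0.01 = 99.
Need L⁶ ≥ 99 ÷ (33/967) = 2901.
3⁶ = 729 < 2901 ≤ 4096 = 4⁶, so L = 4.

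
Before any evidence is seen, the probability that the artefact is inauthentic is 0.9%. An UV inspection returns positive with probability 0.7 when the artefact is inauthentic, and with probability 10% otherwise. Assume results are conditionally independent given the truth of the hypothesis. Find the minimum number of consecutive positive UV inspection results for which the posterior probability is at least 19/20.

Prior odds = 0.009/0.991 = 9/991.
Likelihood ratio of a positive result = 0.7/0.1 = 7.
Target odds: 0.95 ÷ 0.05 = 19.
Require 7ⁿ ≥ 19 ÷ (9/991) = 18829/9.
7³ = 343 falls short of 18829/9 but 7⁴ = 2401 reaches it, so n = 4.

4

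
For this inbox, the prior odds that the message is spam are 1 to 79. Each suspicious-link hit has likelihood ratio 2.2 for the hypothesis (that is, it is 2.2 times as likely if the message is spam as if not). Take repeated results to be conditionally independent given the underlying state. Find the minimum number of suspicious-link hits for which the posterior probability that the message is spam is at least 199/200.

Prior odds = 1/79.
Likelihood ratio per suspicious-link hit = 2.2.
Target odds: 0.995 ÷ 0.005 = 199.
Require 2.2ⁿ ≥ 199 ÷ (1/79) = 15721.
2.2¹² ≈12855 falls short of 15721 but 2.2¹³ ≈28281 reaches it, so n = 13.

13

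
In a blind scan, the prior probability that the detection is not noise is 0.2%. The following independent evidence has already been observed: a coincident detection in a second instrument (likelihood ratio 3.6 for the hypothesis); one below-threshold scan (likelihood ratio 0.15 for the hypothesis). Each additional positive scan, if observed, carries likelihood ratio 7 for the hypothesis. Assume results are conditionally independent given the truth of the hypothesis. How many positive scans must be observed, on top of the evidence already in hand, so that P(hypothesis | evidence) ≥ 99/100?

6

Prior odds = 0.002/0.998 = 1/499.
Combined Bayes factor of the evidence already in hand = 3.6 × 0.15 = 0.54.
Odds after that evidence = (1/499) × 0.54 = 27/24950.
Target odds = 0.99/0.01 = 99.
Need 7ⁿ ≥ 99 ÷ (27/24950) = 274450/3.
7⁵ = 16807 falls short of 274450/3 but 7⁶ = 117649 reaches it, so n = 6.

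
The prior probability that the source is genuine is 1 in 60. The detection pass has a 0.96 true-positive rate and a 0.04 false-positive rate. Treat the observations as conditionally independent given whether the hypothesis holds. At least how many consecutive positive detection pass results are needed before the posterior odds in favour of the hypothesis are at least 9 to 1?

2

Prior odds = (1/60)/(59/60) = 1/59.
Likelihood ratio of a positive result = 0.96/0.04 = 24.
Target odds = 9.
Need (1/59) × 24ⁿ ≥ 9, i.e. 24ⁿ ≥ 531.
24¹ = 24 falls short of 531 but 24² = 576 reaches it, so n = 2.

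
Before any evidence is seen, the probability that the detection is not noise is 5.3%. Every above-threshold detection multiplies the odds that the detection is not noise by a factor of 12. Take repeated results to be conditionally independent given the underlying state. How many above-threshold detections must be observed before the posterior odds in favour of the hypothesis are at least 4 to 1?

Prior odds: 0.053 ÷ 0.947 = 53/947.
Likelihood ratio per above-threshold detection = 12.
Target odds = 4.
Need (53/947) × 12ⁿ ≥ 4, i.e. 12ⁿ ≥ 3788/53.
12¹ = 12 falls short of 3788/53 but 12² = 144 reaches it, so n = 2.

2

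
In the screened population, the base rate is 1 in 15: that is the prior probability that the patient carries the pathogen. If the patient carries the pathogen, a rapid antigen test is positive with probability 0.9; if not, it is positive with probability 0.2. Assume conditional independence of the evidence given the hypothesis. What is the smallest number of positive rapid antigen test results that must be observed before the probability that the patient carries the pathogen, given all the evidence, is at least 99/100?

5

Prior odds: (1/15) ÷ (14/15) = 1/14.
Likelihood ratio of a positive = 0.9/0.2 = 4.5.
Target odds: 0.99 ÷ 0.01 = 99.
Require 4.5ⁿ ≥ 99 ÷ (1/14) = 1386.
4.5⁴ = 410.0625 falls short of 1386 but 4.5⁵ = 1845.28125 reaches it, so n = 5.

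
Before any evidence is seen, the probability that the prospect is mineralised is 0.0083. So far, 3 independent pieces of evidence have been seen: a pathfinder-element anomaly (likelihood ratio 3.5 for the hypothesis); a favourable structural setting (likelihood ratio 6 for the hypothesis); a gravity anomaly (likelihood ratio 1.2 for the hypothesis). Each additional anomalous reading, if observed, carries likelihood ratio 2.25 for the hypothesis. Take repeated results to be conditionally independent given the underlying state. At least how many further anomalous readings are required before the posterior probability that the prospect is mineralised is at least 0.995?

9

Prior odds = 0.0083/0.9917 = 83/9917.
Combined Bayes factor of the evidence already in hand = 3.5 × 6 × 1.2 = 25.2.
Odds after that evidence = (83/9917) × 25.2 = 10458/49585.
Target odds = 0.995/0.005 = 199.
Need 2.25ⁿ ≥ 199 ÷ (10458/49585) = 9867415/10458.
2.25⁸ = 43046721/65536 falls short of 9867415/10458 but 2.25⁹ = 387420489/262144 reaches it, so n = 9.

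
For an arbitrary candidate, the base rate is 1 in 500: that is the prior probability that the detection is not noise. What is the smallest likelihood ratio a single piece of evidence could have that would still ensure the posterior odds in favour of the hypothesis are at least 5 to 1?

2495

Prior odds = 0.002/0.998 = 1/499.
Target odds = 5.
Required Bayes factor = 5 ÷ (1/499) = 2495.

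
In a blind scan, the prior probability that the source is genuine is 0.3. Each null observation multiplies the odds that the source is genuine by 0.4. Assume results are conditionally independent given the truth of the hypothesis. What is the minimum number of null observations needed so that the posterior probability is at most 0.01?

5

Prior odds: 0.3 ÷ 0.7 = 3/7.
Likelihood ratio per null observation = 0.4.
Target odds: 0.01 ÷ 0.99 = 1/99.
Require 0.4ⁿ ≤ 1/99 ÷ (3/7) = 7/297.
0.4⁴ = 0.0256 is still above 7/297 but 0.4⁵ = 0.01024 is at or below it, so n = 5.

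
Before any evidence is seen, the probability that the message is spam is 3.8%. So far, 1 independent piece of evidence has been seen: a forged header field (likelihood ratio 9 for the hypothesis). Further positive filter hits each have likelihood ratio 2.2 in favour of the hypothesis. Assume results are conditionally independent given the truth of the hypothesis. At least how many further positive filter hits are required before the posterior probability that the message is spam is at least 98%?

7

Prior odds = 0.038/0.962 = 19/481.
Bayes factor of the evidence already in hand = 9.
Odds after that evidence = (19/481) × 9 = 171/481.
Target odds = 0.98/0.02 = 49.
Need 2.2ⁿ ≥ 49 ÷ (171/481) = 23569/171.
2.2⁶ = 1771561/15625 falls short of 23569/171 but 2.2⁷ = 19487171/78125 reaches it, so n = 7.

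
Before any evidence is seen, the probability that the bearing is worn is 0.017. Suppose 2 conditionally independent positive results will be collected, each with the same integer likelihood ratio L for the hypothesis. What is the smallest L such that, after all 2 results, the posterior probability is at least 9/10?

Prior odds = 0.017/0.983 = 17/983.
Target odds = 0.9/0.1 = 9.
Need L² ≥ 9 ÷ (17/983) = 8847/17.
22² = 484 < 8847/17 ≤ 529 = 23², so L = 23.

23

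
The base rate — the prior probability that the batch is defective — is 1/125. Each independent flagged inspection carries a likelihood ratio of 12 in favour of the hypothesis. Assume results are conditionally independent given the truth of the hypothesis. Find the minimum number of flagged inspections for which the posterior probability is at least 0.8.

3

Prior odds: 0.008 ÷ 0.992 = 1/124.
Likelihood ratio per flagged inspection = 12.
Target odds: 0.8 ÷ 0.2 = 4.
Need (1/124) × 12ⁿ ≥ 4, i.e. 12ⁿ ≥ 496.
12² = 144 falls short of 496 but 12³ = 1728 reaches it, so n = 3.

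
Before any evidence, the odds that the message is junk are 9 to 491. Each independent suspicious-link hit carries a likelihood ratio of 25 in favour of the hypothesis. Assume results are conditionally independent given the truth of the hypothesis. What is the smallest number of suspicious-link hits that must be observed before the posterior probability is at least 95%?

3

Prior odds = 9/491.
Likelihood ratio per suspicious-link hit = 25.
Target odds: 0.95 ÷ 0.05 = 19.
Require 25ⁿ ≥ 19 ÷ (9/491) = 9329/9.
25² = 625 falls short of 9329/9 but 25³ = 15625 reaches it, so n = 3.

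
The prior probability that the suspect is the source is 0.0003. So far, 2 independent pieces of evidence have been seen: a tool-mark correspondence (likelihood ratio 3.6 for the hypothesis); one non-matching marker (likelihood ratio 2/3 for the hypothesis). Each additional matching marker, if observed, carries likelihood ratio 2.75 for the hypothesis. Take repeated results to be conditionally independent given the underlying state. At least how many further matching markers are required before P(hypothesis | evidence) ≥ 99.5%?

Prior odds = 0.0003/0.9997 = 3/9997.
Combined Bayes factor of the evidence already in hand = 3.6 × (2/3) = 2.4.
Odds after that evidence = (3/9997) × 2.4 = 36/49985.
Target odds = 0.995/0.005 = 199.
Need 2.75ⁿ ≥ 199 ÷ (36/49985) = 9947015/36.
2.75¹² ≈187065 falls short of 9947015/36 but 2.75¹³ ≈514428 reaches it, so n = 13.

13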